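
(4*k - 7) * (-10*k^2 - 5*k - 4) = -40*k^3 + 50*k^2 + 19*k + 28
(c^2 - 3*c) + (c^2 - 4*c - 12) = 2*c^2 - 7*c - 12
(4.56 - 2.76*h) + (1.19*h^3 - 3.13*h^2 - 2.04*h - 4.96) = 1.19*h^3 - 3.13*h^2 - 4.8*h - 0.4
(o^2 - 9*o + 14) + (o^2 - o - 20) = 2*o^2 - 10*o - 6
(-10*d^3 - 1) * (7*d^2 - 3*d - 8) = -70*d^5 + 30*d^4 + 80*d^3 - 7*d^2 + 3*d + 8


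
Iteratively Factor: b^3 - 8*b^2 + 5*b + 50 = (b - 5)*(b^2 - 3*b - 10) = (b - 5)*(b + 2)*(b - 5)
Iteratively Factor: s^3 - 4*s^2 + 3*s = (s - 3)*(s^2 - s) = s*(s - 3)*(s - 1)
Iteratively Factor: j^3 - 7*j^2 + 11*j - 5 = (j - 1)*(j^2 - 6*j + 5) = (j - 1)^2*(j - 5)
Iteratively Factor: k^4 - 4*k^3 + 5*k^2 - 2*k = (k)*(k^3 - 4*k^2 + 5*k - 2) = k*(k - 1)*(k^2 - 3*k + 2) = k*(k - 1)^2*(k - 2)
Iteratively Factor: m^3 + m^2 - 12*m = (m)*(m^2 + m - 12) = m*(m - 3)*(m + 4)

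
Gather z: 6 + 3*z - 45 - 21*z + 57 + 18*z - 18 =0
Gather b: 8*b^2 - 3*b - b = 8*b^2 - 4*b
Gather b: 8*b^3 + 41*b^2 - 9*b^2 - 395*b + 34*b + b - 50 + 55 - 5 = 8*b^3 + 32*b^2 - 360*b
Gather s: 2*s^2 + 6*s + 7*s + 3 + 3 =2*s^2 + 13*s + 6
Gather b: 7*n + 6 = 7*n + 6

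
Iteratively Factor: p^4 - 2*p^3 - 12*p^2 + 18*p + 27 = (p + 1)*(p^3 - 3*p^2 - 9*p + 27) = (p - 3)*(p + 1)*(p^2 - 9) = (p - 3)*(p + 1)*(p + 3)*(p - 3)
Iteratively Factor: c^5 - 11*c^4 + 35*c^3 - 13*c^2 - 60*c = (c + 1)*(c^4 - 12*c^3 + 47*c^2 - 60*c) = (c - 5)*(c + 1)*(c^3 - 7*c^2 + 12*c) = (c - 5)*(c - 4)*(c + 1)*(c^2 - 3*c) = (c - 5)*(c - 4)*(c - 3)*(c + 1)*(c)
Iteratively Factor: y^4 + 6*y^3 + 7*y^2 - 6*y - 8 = (y - 1)*(y^3 + 7*y^2 + 14*y + 8) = (y - 1)*(y + 2)*(y^2 + 5*y + 4) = (y - 1)*(y + 1)*(y + 2)*(y + 4)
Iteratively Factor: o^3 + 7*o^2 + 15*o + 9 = (o + 1)*(o^2 + 6*o + 9) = (o + 1)*(o + 3)*(o + 3)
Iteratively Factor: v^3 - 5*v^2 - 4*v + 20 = (v - 2)*(v^2 - 3*v - 10) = (v - 5)*(v - 2)*(v + 2)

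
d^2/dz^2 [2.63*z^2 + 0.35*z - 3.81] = 5.26000000000000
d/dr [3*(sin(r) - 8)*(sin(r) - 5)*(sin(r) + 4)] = 9*(sin(r)^2 - 6*sin(r) - 4)*cos(r)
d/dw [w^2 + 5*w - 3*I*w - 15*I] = 2*w + 5 - 3*I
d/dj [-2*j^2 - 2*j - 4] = -4*j - 2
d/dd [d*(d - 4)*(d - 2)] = 3*d^2 - 12*d + 8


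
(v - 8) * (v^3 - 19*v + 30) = v^4 - 8*v^3 - 19*v^2 + 182*v - 240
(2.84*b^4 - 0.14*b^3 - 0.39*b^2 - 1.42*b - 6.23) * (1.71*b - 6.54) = 4.8564*b^5 - 18.813*b^4 + 0.2487*b^3 + 0.1224*b^2 - 1.3665*b + 40.7442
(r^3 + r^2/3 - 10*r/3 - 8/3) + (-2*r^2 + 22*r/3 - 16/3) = r^3 - 5*r^2/3 + 4*r - 8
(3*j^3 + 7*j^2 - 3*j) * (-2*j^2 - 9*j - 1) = -6*j^5 - 41*j^4 - 60*j^3 + 20*j^2 + 3*j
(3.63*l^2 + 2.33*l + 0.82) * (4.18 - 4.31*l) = -15.6453*l^3 + 5.1311*l^2 + 6.2052*l + 3.4276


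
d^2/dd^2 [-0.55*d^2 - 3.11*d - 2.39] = -1.10000000000000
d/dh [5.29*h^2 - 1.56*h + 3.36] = 10.58*h - 1.56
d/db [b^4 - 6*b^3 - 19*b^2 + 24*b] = 4*b^3 - 18*b^2 - 38*b + 24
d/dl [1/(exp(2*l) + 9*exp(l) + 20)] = (-2*exp(l) - 9)*exp(l)/(exp(2*l) + 9*exp(l) + 20)^2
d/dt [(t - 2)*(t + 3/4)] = 2*t - 5/4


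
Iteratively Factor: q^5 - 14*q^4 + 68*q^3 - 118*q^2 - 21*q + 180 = (q - 3)*(q^4 - 11*q^3 + 35*q^2 - 13*q - 60) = (q - 3)*(q + 1)*(q^3 - 12*q^2 + 47*q - 60) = (q - 3)^2*(q + 1)*(q^2 - 9*q + 20) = (q - 5)*(q - 3)^2*(q + 1)*(q - 4)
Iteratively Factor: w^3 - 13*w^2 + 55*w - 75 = (w - 3)*(w^2 - 10*w + 25) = (w - 5)*(w - 3)*(w - 5)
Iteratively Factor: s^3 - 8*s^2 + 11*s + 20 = (s - 5)*(s^2 - 3*s - 4) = (s - 5)*(s + 1)*(s - 4)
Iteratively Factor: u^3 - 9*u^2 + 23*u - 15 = (u - 5)*(u^2 - 4*u + 3) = (u - 5)*(u - 3)*(u - 1)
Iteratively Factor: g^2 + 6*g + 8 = (g + 4)*(g + 2)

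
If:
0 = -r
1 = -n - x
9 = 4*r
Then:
No Solution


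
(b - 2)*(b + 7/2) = b^2 + 3*b/2 - 7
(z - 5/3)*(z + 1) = z^2 - 2*z/3 - 5/3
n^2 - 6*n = n*(n - 6)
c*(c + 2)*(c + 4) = c^3 + 6*c^2 + 8*c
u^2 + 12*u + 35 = (u + 5)*(u + 7)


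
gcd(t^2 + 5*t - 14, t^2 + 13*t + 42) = t + 7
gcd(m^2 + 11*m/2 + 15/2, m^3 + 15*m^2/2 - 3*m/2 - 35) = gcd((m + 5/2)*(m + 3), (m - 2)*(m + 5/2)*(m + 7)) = m + 5/2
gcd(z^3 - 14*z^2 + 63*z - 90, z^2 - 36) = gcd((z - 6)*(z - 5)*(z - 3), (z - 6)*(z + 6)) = z - 6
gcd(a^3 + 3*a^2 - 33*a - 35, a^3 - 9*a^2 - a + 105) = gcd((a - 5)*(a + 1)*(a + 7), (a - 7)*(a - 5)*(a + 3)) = a - 5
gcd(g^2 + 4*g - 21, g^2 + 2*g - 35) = g + 7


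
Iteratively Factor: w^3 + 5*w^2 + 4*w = (w + 4)*(w^2 + w) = w*(w + 4)*(w + 1)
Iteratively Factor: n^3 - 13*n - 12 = (n + 1)*(n^2 - n - 12) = (n - 4)*(n + 1)*(n + 3)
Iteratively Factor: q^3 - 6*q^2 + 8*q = (q - 4)*(q^2 - 2*q) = q*(q - 4)*(q - 2)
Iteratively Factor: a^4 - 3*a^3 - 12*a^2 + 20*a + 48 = (a + 2)*(a^3 - 5*a^2 - 2*a + 24) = (a + 2)^2*(a^2 - 7*a + 12) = (a - 3)*(a + 2)^2*(a - 4)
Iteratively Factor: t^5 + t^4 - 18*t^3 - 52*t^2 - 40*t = (t)*(t^4 + t^3 - 18*t^2 - 52*t - 40) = t*(t - 5)*(t^3 + 6*t^2 + 12*t + 8) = t*(t - 5)*(t + 2)*(t^2 + 4*t + 4) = t*(t - 5)*(t + 2)^2*(t + 2)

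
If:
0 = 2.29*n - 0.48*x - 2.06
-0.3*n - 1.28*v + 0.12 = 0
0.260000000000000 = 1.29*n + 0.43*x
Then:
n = 0.63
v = -0.05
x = -1.29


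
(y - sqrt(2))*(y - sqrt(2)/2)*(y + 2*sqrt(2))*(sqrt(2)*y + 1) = sqrt(2)*y^4 + 2*y^3 - 9*sqrt(2)*y^2/2 - y + 2*sqrt(2)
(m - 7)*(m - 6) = m^2 - 13*m + 42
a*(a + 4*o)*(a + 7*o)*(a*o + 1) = a^4*o + 11*a^3*o^2 + a^3 + 28*a^2*o^3 + 11*a^2*o + 28*a*o^2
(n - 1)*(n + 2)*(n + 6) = n^3 + 7*n^2 + 4*n - 12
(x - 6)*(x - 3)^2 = x^3 - 12*x^2 + 45*x - 54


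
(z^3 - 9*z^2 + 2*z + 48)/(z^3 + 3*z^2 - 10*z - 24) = (z - 8)/(z + 4)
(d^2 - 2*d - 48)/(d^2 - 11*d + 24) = (d + 6)/(d - 3)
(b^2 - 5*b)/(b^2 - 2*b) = (b - 5)/(b - 2)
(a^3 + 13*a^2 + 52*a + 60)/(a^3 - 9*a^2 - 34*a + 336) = (a^2 + 7*a + 10)/(a^2 - 15*a + 56)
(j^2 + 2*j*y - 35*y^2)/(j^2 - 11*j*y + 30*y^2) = (-j - 7*y)/(-j + 6*y)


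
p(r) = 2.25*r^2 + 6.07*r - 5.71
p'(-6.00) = -20.93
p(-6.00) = 38.87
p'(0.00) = 6.07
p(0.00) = -5.71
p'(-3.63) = -10.26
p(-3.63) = 1.90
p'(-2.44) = -4.91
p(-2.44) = -7.13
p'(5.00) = 28.57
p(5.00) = 80.89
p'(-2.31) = -4.32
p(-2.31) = -7.73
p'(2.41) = 16.92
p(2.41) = 21.99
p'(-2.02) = -3.02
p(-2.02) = -8.79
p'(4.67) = 27.08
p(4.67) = 71.71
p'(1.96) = 14.89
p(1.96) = 14.83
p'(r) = 4.5*r + 6.07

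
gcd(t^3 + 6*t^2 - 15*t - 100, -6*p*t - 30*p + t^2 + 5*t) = t + 5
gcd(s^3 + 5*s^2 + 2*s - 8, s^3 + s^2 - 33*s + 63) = 1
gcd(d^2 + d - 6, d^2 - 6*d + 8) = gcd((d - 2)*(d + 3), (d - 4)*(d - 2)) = d - 2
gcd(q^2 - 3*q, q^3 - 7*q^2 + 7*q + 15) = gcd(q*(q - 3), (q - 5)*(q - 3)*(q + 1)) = q - 3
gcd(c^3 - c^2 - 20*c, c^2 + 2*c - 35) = c - 5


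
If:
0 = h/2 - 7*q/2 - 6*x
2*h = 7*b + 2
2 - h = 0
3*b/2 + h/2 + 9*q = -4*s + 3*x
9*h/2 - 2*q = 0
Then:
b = 2/7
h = 2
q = 9/2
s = -2761/224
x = -59/24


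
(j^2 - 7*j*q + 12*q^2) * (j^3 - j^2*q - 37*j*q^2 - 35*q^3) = j^5 - 8*j^4*q - 18*j^3*q^2 + 212*j^2*q^3 - 199*j*q^4 - 420*q^5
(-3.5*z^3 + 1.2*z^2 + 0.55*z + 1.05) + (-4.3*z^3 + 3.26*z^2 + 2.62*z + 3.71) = -7.8*z^3 + 4.46*z^2 + 3.17*z + 4.76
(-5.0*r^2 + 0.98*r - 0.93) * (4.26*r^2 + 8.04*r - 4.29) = -21.3*r^4 - 36.0252*r^3 + 25.3674*r^2 - 11.6814*r + 3.9897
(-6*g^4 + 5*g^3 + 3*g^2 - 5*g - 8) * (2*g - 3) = -12*g^5 + 28*g^4 - 9*g^3 - 19*g^2 - g + 24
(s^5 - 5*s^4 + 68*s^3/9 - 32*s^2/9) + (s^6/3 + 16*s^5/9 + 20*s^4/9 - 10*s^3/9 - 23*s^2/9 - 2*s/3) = s^6/3 + 25*s^5/9 - 25*s^4/9 + 58*s^3/9 - 55*s^2/9 - 2*s/3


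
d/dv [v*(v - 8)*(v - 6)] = 3*v^2 - 28*v + 48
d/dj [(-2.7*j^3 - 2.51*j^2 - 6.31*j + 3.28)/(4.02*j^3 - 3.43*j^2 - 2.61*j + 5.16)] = (-7.105427357601e-15*j^5 + 19.3512*j^4 + 64.8264*j^3 - 96.445*j^2 - 3.4024*j - 23.9988)/(16.1604*j^6 - 27.5772*j^5 - 9.2195*j^4 + 59.391*j^3 - 28.5855*j^2 - 26.9352*j + 26.6256)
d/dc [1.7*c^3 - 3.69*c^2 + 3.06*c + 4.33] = 5.1*c^2 - 7.38*c + 3.06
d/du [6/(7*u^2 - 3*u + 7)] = 6*(3 - 14*u)/(7*u^2 - 3*u + 7)^2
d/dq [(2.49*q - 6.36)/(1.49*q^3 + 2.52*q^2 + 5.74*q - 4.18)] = (-7.4202*q^3 + 22.1544*q^2 + 32.0544*q + 26.0982)/(2.2201*q^6 + 7.5096*q^5 + 23.4556*q^4 + 16.4732*q^3 + 11.8804*q^2 - 47.9864*q + 17.4724)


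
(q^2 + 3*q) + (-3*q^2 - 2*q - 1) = -2*q^2 + q - 1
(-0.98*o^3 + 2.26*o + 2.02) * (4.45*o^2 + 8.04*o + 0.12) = -4.361*o^5 - 7.8792*o^4 + 9.9394*o^3 + 27.1594*o^2 + 16.512*o + 0.2424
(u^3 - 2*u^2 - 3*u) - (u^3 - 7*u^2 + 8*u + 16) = 5*u^2 - 11*u - 16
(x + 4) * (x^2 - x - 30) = x^3 + 3*x^2 - 34*x - 120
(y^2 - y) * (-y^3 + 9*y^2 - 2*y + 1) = -y^5 + 10*y^4 - 11*y^3 + 3*y^2 - y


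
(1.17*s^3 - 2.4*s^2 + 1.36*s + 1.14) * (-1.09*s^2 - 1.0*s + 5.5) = -1.2753*s^5 + 1.446*s^4 + 7.3526*s^3 - 15.8026*s^2 + 6.34*s + 6.27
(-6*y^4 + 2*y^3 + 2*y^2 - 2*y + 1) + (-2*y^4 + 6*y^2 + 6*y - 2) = -8*y^4 + 2*y^3 + 8*y^2 + 4*y - 1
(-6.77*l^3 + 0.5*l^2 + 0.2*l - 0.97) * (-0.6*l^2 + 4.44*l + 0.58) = 4.062*l^5 - 30.3588*l^4 - 1.8266*l^3 + 1.76*l^2 - 4.1908*l - 0.5626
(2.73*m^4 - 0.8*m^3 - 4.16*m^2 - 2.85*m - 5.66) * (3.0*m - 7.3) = 8.19*m^5 - 22.329*m^4 - 6.64*m^3 + 21.818*m^2 + 3.825*m + 41.318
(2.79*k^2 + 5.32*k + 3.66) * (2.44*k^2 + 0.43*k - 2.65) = 6.8076*k^4 + 14.1805*k^3 + 3.8245*k^2 - 12.5242*k - 9.699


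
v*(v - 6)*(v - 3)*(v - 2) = v^4 - 11*v^3 + 36*v^2 - 36*v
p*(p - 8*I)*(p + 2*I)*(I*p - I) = I*p^4 + 6*p^3 - I*p^3 - 6*p^2 + 16*I*p^2 - 16*I*p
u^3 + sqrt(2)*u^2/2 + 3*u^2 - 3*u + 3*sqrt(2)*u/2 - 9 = (u + 3)*(u - sqrt(2))*(u + 3*sqrt(2)/2)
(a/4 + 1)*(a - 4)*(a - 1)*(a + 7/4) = a^4/4 + 3*a^3/16 - 71*a^2/16 - 3*a + 7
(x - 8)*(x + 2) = x^2 - 6*x - 16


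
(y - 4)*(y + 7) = y^2 + 3*y - 28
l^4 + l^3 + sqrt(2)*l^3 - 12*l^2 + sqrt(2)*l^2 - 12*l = l*(l + 1)*(l - 2*sqrt(2))*(l + 3*sqrt(2))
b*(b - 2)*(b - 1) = b^3 - 3*b^2 + 2*b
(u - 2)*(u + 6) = u^2 + 4*u - 12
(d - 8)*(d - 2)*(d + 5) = d^3 - 5*d^2 - 34*d + 80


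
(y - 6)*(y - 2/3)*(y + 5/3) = y^3 - 5*y^2 - 64*y/9 + 20/3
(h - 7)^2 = h^2 - 14*h + 49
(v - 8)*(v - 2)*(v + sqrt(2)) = v^3 - 10*v^2 + sqrt(2)*v^2 - 10*sqrt(2)*v + 16*v + 16*sqrt(2)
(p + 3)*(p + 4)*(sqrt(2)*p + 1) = sqrt(2)*p^3 + p^2 + 7*sqrt(2)*p^2 + 7*p + 12*sqrt(2)*p + 12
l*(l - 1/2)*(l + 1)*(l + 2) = l^4 + 5*l^3/2 + l^2/2 - l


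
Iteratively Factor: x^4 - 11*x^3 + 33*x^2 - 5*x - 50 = (x - 5)*(x^3 - 6*x^2 + 3*x + 10) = (x - 5)*(x + 1)*(x^2 - 7*x + 10) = (x - 5)^2*(x + 1)*(x - 2)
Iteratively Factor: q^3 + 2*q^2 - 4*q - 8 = (q + 2)*(q^2 - 4) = (q + 2)^2*(q - 2)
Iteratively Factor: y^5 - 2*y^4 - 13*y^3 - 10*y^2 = (y - 5)*(y^4 + 3*y^3 + 2*y^2) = y*(y - 5)*(y^3 + 3*y^2 + 2*y) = y*(y - 5)*(y + 1)*(y^2 + 2*y) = y*(y - 5)*(y + 1)*(y + 2)*(y)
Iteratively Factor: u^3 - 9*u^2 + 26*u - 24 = (u - 3)*(u^2 - 6*u + 8) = (u - 3)*(u - 2)*(u - 4)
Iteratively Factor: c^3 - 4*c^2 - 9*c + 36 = (c - 3)*(c^2 - c - 12) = (c - 3)*(c + 3)*(c - 4)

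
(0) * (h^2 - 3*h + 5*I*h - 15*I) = 0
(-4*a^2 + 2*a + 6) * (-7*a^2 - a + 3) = 28*a^4 - 10*a^3 - 56*a^2 + 18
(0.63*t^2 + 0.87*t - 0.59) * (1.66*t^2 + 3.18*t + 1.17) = 1.0458*t^4 + 3.4476*t^3 + 2.5243*t^2 - 0.8583*t - 0.6903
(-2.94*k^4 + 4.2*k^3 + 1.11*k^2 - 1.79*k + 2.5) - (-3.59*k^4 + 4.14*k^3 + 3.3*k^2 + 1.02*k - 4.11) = 0.65*k^4 + 0.0600000000000005*k^3 - 2.19*k^2 - 2.81*k + 6.61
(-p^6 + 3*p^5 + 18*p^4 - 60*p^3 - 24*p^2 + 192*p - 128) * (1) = -p^6 + 3*p^5 + 18*p^4 - 60*p^3 - 24*p^2 + 192*p - 128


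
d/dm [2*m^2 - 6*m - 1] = 4*m - 6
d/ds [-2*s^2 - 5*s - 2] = -4*s - 5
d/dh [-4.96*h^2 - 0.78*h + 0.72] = -9.92*h - 0.78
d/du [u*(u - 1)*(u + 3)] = 3*u^2 + 4*u - 3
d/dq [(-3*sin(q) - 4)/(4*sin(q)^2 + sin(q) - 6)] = (12*sin(q)^2 + 32*sin(q) + 22)*cos(q)/(4*sin(q)^2 + sin(q) - 6)^2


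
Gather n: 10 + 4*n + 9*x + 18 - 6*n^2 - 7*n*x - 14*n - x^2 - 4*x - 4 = -6*n^2 + n*(-7*x - 10) - x^2 + 5*x + 24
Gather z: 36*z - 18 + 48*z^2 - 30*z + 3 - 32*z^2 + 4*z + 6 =16*z^2 + 10*z - 9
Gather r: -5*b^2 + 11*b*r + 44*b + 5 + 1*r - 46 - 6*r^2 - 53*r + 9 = -5*b^2 + 44*b - 6*r^2 + r*(11*b - 52) - 32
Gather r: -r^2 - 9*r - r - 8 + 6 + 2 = -r^2 - 10*r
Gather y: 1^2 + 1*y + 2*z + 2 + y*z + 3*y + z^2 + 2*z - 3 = y*(z + 4) + z^2 + 4*z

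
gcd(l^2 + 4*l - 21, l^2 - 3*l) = l - 3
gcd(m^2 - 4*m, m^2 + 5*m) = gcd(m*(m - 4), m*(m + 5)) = m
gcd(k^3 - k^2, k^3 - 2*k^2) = k^2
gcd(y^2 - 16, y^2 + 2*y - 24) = y - 4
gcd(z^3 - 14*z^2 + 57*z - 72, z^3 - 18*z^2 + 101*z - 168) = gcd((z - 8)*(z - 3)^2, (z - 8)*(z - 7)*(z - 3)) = z^2 - 11*z + 24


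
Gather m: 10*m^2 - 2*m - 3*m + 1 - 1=10*m^2 - 5*m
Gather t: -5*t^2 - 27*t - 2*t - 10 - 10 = -5*t^2 - 29*t - 20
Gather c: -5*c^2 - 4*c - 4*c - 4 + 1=-5*c^2 - 8*c - 3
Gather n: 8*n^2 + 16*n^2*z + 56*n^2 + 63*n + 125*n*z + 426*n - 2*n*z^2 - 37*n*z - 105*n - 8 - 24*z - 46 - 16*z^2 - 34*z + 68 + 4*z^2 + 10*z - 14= n^2*(16*z + 64) + n*(-2*z^2 + 88*z + 384) - 12*z^2 - 48*z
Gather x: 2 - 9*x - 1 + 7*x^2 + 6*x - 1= 7*x^2 - 3*x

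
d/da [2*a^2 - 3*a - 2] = 4*a - 3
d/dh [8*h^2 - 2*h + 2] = 16*h - 2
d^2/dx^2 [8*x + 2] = 0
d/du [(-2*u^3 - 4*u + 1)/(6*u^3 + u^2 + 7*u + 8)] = (-2*u^4 + 20*u^3 - 62*u^2 - 2*u - 39)/(36*u^6 + 12*u^5 + 85*u^4 + 110*u^3 + 65*u^2 + 112*u + 64)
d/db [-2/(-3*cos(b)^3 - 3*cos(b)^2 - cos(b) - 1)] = 2*(3*cos(b) + 1)^2*sin(b)/((3*sin(b)^2 - 4)^2*(cos(b) + 1)^2)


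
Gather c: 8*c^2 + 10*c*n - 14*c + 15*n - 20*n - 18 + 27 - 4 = 8*c^2 + c*(10*n - 14) - 5*n + 5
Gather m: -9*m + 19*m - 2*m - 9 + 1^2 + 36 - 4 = 8*m + 24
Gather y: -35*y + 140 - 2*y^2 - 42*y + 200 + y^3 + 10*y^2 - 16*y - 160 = y^3 + 8*y^2 - 93*y + 180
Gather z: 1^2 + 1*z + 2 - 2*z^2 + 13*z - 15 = -2*z^2 + 14*z - 12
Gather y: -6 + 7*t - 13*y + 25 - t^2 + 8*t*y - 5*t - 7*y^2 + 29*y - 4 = -t^2 + 2*t - 7*y^2 + y*(8*t + 16) + 15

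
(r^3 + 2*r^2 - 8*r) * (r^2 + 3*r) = r^5 + 5*r^4 - 2*r^3 - 24*r^2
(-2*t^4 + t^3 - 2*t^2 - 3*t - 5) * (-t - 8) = 2*t^5 + 15*t^4 - 6*t^3 + 19*t^2 + 29*t + 40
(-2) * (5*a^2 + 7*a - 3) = -10*a^2 - 14*a + 6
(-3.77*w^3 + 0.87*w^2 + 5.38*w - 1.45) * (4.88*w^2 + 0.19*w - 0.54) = -18.3976*w^5 + 3.5293*w^4 + 28.4555*w^3 - 6.5236*w^2 - 3.1807*w + 0.783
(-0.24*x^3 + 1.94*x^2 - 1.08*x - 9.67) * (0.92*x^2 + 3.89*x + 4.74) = -0.2208*x^5 + 0.8512*x^4 + 5.4154*x^3 - 3.902*x^2 - 42.7355*x - 45.8358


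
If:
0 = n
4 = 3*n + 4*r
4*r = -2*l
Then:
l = -2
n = 0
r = 1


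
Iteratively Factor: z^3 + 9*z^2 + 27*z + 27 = (z + 3)*(z^2 + 6*z + 9) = (z + 3)^2*(z + 3)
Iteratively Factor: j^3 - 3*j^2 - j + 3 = (j - 3)*(j^2 - 1) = (j - 3)*(j - 1)*(j + 1)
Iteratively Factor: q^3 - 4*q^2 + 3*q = (q - 3)*(q^2 - q) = (q - 3)*(q - 1)*(q)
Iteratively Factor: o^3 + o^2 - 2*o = (o + 2)*(o^2 - o) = o*(o + 2)*(o - 1)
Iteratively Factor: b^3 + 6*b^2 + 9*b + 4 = (b + 1)*(b^2 + 5*b + 4) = (b + 1)^2*(b + 4)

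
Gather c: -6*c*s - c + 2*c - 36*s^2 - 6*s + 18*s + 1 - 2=c*(1 - 6*s) - 36*s^2 + 12*s - 1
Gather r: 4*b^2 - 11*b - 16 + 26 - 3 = 4*b^2 - 11*b + 7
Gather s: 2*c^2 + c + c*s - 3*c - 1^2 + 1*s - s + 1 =2*c^2 + c*s - 2*c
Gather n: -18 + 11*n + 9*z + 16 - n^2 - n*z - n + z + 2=-n^2 + n*(10 - z) + 10*z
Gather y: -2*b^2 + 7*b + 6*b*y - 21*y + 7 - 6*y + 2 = -2*b^2 + 7*b + y*(6*b - 27) + 9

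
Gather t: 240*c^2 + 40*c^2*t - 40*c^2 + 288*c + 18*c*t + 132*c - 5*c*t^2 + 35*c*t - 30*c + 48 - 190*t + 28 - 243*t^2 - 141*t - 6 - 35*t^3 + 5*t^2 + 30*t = 200*c^2 + 390*c - 35*t^3 + t^2*(-5*c - 238) + t*(40*c^2 + 53*c - 301) + 70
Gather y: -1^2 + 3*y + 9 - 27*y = 8 - 24*y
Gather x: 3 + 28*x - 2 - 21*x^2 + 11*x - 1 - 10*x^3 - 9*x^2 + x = -10*x^3 - 30*x^2 + 40*x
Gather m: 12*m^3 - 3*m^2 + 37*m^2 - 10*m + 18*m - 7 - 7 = 12*m^3 + 34*m^2 + 8*m - 14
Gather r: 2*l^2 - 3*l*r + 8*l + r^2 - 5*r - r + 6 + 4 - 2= 2*l^2 + 8*l + r^2 + r*(-3*l - 6) + 8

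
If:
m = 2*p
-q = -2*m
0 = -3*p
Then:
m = 0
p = 0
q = 0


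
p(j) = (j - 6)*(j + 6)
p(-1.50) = -33.75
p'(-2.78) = -5.56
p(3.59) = -23.11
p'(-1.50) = -3.00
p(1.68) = -33.18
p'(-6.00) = -12.00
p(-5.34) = -7.48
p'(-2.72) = -5.44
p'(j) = 2*j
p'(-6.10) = -12.20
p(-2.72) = -28.60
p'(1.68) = 3.36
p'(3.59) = 7.18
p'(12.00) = 24.00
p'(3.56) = 7.12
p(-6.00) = 0.00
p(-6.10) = 1.21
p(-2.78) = -28.27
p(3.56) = -23.33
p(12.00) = 108.00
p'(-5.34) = -10.68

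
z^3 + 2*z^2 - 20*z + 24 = (z - 2)^2*(z + 6)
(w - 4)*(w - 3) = w^2 - 7*w + 12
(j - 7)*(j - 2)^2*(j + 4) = j^4 - 7*j^3 - 12*j^2 + 100*j - 112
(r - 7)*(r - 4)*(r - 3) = r^3 - 14*r^2 + 61*r - 84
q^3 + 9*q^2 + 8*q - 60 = (q - 2)*(q + 5)*(q + 6)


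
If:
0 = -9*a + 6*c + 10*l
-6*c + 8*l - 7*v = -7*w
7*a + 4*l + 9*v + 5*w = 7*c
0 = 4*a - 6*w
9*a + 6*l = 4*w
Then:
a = 0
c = 0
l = 0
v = 0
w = 0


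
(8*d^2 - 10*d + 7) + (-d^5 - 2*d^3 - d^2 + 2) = -d^5 - 2*d^3 + 7*d^2 - 10*d + 9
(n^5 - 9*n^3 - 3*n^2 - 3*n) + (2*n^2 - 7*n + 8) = n^5 - 9*n^3 - n^2 - 10*n + 8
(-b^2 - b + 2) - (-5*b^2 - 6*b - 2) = 4*b^2 + 5*b + 4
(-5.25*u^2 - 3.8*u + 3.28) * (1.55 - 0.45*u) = 2.3625*u^3 - 6.4275*u^2 - 7.366*u + 5.084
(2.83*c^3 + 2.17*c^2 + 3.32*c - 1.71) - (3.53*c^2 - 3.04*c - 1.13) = 2.83*c^3 - 1.36*c^2 + 6.36*c - 0.58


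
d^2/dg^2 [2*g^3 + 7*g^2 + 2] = 12*g + 14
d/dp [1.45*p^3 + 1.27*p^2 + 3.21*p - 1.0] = 4.35*p^2 + 2.54*p + 3.21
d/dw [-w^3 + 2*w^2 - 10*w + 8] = -3*w^2 + 4*w - 10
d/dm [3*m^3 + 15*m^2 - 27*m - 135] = 9*m^2 + 30*m - 27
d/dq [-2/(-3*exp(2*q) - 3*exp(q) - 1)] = (-12*exp(q) - 6)*exp(q)/(3*exp(2*q) + 3*exp(q) + 1)^2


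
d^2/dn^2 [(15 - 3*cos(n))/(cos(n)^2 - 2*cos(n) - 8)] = 3*(-9*sin(n)^4*cos(n) + 18*sin(n)^4 - 202*sin(n)^2 - 185*cos(n)/2 - 21*cos(3*n) + cos(5*n)/2 + 32)/(sin(n)^2 + 2*cos(n) + 7)^3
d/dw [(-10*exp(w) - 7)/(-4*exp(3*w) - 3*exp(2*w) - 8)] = (-6*(2*exp(w) + 1)*(10*exp(w) + 7)*exp(w) + 40*exp(3*w) + 30*exp(2*w) + 80)*exp(w)/(4*exp(3*w) + 3*exp(2*w) + 8)^2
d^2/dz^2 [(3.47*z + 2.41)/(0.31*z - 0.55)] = 1.646472/(0.31*z - 0.55)^3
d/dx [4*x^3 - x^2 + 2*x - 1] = 12*x^2 - 2*x + 2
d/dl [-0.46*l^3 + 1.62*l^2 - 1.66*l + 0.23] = -1.38*l^2 + 3.24*l - 1.66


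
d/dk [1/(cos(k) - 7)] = sin(k)/(cos(k) - 7)^2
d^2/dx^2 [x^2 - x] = 2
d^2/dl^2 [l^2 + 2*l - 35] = 2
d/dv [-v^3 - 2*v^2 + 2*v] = -3*v^2 - 4*v + 2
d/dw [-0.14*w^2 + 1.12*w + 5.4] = 1.12 - 0.28*w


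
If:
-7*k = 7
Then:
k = -1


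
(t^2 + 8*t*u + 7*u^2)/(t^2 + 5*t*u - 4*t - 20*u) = (t^2 + 8*t*u + 7*u^2)/(t^2 + 5*t*u - 4*t - 20*u)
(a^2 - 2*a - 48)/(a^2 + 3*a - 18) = (a - 8)/(a - 3)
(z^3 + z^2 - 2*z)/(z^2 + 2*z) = z - 1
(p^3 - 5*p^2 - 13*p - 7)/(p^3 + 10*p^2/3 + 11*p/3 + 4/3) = 3*(p - 7)/(3*p + 4)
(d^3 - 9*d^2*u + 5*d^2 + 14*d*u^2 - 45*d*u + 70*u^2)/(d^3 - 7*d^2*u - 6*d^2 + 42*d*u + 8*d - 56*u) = (d^2 - 2*d*u + 5*d - 10*u)/(d^2 - 6*d + 8)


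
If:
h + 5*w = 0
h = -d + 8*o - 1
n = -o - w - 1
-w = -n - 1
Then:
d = -11*w - 1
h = -5*w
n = w - 1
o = -2*w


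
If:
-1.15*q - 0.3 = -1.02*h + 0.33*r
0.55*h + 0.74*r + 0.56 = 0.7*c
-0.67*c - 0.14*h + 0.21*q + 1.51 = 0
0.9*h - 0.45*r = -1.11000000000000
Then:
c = 2.00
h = -0.48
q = -1.12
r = 1.50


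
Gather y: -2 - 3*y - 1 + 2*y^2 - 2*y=2*y^2 - 5*y - 3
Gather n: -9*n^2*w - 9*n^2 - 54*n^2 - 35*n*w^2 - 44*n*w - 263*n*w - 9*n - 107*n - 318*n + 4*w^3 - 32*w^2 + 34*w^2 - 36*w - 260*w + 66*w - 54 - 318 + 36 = n^2*(-9*w - 63) + n*(-35*w^2 - 307*w - 434) + 4*w^3 + 2*w^2 - 230*w - 336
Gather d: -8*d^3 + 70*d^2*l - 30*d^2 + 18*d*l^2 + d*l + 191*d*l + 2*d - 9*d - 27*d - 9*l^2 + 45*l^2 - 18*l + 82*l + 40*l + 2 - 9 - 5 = -8*d^3 + d^2*(70*l - 30) + d*(18*l^2 + 192*l - 34) + 36*l^2 + 104*l - 12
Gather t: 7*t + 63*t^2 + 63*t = 63*t^2 + 70*t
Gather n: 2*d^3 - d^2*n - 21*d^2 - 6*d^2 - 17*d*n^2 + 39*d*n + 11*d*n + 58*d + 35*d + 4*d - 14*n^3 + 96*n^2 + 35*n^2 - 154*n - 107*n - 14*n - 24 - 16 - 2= 2*d^3 - 27*d^2 + 97*d - 14*n^3 + n^2*(131 - 17*d) + n*(-d^2 + 50*d - 275) - 42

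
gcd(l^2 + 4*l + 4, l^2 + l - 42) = 1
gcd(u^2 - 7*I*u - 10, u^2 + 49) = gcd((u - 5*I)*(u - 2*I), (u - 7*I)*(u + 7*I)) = 1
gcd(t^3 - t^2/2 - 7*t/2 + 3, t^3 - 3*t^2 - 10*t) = t + 2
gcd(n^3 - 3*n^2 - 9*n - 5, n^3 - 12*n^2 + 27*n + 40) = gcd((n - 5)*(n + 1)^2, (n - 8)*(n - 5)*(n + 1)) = n^2 - 4*n - 5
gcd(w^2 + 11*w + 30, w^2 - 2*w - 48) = w + 6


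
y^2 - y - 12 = (y - 4)*(y + 3)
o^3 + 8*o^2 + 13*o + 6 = (o + 1)^2*(o + 6)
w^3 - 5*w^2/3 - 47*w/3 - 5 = (w - 5)*(w + 1/3)*(w + 3)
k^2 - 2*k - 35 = (k - 7)*(k + 5)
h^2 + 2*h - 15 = (h - 3)*(h + 5)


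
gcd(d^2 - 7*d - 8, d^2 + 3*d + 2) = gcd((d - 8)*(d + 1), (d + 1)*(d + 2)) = d + 1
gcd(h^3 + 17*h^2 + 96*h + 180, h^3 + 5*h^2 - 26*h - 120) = h + 6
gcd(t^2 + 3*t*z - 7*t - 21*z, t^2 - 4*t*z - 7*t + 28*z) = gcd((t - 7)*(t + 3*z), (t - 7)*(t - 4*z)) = t - 7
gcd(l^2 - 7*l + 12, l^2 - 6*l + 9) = l - 3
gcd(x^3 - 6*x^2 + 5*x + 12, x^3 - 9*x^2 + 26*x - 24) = x^2 - 7*x + 12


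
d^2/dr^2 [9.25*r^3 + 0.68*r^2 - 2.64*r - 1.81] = 55.5*r + 1.36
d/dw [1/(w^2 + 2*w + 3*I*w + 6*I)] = (-2*w - 2 - 3*I)/(w^2 + 2*w + 3*I*w + 6*I)^2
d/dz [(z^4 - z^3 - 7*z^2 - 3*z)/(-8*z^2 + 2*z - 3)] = (-16*z^5 + 14*z^4 - 16*z^3 - 29*z^2 + 42*z + 9)/(64*z^4 - 32*z^3 + 52*z^2 - 12*z + 9)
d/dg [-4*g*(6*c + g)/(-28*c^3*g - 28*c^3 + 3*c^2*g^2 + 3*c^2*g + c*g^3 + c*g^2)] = 4*(g*(6*c + g)*(-28*c^2 + 6*c*g + 3*c + 3*g^2 + 2*g) - 2*(3*c + g)*(-28*c^2*g - 28*c^2 + 3*c*g^2 + 3*c*g + g^3 + g^2))/(c*(-28*c^2*g - 28*c^2 + 3*c*g^2 + 3*c*g + g^3 + g^2)^2)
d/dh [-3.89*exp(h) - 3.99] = -3.89*exp(h)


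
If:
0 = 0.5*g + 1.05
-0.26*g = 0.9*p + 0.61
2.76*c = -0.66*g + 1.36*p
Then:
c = 0.47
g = -2.10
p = -0.07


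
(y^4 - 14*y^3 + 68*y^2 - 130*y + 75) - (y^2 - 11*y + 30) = y^4 - 14*y^3 + 67*y^2 - 119*y + 45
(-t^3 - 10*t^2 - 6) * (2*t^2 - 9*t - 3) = -2*t^5 - 11*t^4 + 93*t^3 + 18*t^2 + 54*t + 18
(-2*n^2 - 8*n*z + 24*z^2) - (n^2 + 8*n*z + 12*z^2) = -3*n^2 - 16*n*z + 12*z^2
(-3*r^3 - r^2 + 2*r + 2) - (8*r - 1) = -3*r^3 - r^2 - 6*r + 3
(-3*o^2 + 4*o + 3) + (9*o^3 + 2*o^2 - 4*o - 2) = 9*o^3 - o^2 + 1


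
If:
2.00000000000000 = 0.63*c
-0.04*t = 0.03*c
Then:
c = 3.17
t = -2.38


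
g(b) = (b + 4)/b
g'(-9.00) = -0.05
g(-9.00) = 0.56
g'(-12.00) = -0.03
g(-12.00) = 0.67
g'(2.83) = -0.50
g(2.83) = 2.41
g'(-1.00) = -4.00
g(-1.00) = -3.00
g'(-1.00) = -4.00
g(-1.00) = -3.00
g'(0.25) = -64.00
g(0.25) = 17.00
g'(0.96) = -4.34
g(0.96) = 5.17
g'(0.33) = -36.73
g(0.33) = 13.12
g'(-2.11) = -0.90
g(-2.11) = -0.90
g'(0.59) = -11.49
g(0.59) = 7.78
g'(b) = 1/b - (b + 4)/b^2 = -4/b^2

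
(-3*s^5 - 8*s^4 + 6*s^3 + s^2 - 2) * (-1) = 3*s^5 + 8*s^4 - 6*s^3 - s^2 + 2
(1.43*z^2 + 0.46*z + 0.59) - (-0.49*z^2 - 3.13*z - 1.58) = 1.92*z^2 + 3.59*z + 2.17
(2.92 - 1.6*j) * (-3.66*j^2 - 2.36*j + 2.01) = 5.856*j^3 - 6.9112*j^2 - 10.1072*j + 5.8692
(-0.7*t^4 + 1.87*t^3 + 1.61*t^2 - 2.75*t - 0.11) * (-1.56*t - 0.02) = 1.092*t^5 - 2.9032*t^4 - 2.549*t^3 + 4.2578*t^2 + 0.2266*t + 0.0022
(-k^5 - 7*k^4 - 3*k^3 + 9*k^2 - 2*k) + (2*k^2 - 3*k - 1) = -k^5 - 7*k^4 - 3*k^3 + 11*k^2 - 5*k - 1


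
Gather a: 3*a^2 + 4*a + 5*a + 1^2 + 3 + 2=3*a^2 + 9*a + 6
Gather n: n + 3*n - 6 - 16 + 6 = 4*n - 16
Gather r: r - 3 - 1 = r - 4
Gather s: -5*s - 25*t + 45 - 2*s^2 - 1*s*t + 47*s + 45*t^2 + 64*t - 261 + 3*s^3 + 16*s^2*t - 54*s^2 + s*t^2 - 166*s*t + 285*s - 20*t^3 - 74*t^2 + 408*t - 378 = 3*s^3 + s^2*(16*t - 56) + s*(t^2 - 167*t + 327) - 20*t^3 - 29*t^2 + 447*t - 594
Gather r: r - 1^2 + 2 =r + 1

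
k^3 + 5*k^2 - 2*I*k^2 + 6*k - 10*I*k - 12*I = (k + 2)*(k + 3)*(k - 2*I)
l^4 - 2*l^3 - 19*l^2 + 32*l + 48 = (l - 4)*(l - 3)*(l + 1)*(l + 4)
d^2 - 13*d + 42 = (d - 7)*(d - 6)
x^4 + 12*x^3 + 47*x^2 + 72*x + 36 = (x + 1)*(x + 2)*(x + 3)*(x + 6)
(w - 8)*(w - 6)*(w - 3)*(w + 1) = w^4 - 16*w^3 + 73*w^2 - 54*w - 144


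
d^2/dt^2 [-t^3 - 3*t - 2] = -6*t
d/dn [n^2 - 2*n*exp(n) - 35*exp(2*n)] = -2*n*exp(n) + 2*n - 70*exp(2*n) - 2*exp(n)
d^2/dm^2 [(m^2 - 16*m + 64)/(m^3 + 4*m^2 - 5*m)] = 2*(m^6 - 48*m^5 + 207*m^4 + 1732*m^3 + 2112*m^2 - 3840*m + 1600)/(m^3*(m^6 + 12*m^5 + 33*m^4 - 56*m^3 - 165*m^2 + 300*m - 125))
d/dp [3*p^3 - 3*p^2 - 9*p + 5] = 9*p^2 - 6*p - 9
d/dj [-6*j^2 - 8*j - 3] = -12*j - 8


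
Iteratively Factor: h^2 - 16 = (h - 4)*(h + 4)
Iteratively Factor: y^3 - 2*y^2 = (y)*(y^2 - 2*y) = y*(y - 2)*(y)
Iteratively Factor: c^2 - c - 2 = (c + 1)*(c - 2)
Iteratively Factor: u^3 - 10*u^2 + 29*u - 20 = (u - 4)*(u^2 - 6*u + 5) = (u - 4)*(u - 1)*(u - 5)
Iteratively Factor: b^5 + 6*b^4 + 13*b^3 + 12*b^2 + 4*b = (b + 1)*(b^4 + 5*b^3 + 8*b^2 + 4*b) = (b + 1)*(b + 2)*(b^3 + 3*b^2 + 2*b) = (b + 1)^2*(b + 2)*(b^2 + 2*b) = (b + 1)^2*(b + 2)^2*(b)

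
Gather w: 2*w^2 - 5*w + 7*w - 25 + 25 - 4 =2*w^2 + 2*w - 4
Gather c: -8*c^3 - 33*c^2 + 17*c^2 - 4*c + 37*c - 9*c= -8*c^3 - 16*c^2 + 24*c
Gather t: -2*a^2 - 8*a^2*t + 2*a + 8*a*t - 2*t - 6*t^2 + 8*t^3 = -2*a^2 + 2*a + 8*t^3 - 6*t^2 + t*(-8*a^2 + 8*a - 2)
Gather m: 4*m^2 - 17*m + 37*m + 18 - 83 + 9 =4*m^2 + 20*m - 56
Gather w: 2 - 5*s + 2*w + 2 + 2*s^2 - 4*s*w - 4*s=2*s^2 - 9*s + w*(2 - 4*s) + 4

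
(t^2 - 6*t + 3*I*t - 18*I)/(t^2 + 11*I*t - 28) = (t^2 + 3*t*(-2 + I) - 18*I)/(t^2 + 11*I*t - 28)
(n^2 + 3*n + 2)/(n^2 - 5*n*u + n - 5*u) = (-n - 2)/(-n + 5*u)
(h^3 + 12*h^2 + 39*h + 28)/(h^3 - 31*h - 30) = (h^2 + 11*h + 28)/(h^2 - h - 30)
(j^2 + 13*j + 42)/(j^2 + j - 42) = (j + 6)/(j - 6)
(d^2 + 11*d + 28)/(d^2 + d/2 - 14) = 2*(d + 7)/(2*d - 7)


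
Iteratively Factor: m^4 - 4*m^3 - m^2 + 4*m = (m + 1)*(m^3 - 5*m^2 + 4*m) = (m - 4)*(m + 1)*(m^2 - m) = m*(m - 4)*(m + 1)*(m - 1)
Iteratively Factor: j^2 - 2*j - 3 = (j - 3)*(j + 1)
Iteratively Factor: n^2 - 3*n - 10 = (n + 2)*(n - 5)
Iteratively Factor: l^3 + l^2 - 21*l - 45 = (l + 3)*(l^2 - 2*l - 15) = (l - 5)*(l + 3)*(l + 3)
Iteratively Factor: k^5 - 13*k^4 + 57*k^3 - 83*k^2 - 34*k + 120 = (k - 4)*(k^4 - 9*k^3 + 21*k^2 + k - 30) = (k - 4)*(k - 2)*(k^3 - 7*k^2 + 7*k + 15) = (k - 4)*(k - 2)*(k + 1)*(k^2 - 8*k + 15) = (k - 5)*(k - 4)*(k - 2)*(k + 1)*(k - 3)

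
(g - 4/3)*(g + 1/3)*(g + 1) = g^3 - 13*g/9 - 4/9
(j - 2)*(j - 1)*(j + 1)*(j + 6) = j^4 + 4*j^3 - 13*j^2 - 4*j + 12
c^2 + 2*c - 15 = (c - 3)*(c + 5)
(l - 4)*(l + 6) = l^2 + 2*l - 24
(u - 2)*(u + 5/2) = u^2 + u/2 - 5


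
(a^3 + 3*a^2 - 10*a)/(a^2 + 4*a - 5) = a*(a - 2)/(a - 1)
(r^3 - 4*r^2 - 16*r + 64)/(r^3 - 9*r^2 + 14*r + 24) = (r^2 - 16)/(r^2 - 5*r - 6)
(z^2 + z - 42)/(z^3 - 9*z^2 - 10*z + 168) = (z + 7)/(z^2 - 3*z - 28)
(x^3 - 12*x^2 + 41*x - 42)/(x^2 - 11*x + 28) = (x^2 - 5*x + 6)/(x - 4)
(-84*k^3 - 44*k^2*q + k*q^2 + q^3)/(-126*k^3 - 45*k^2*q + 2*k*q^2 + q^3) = (2*k + q)/(3*k + q)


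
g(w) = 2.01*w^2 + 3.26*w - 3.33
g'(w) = 4.02*w + 3.26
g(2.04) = 11.69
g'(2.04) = 11.46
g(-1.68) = -3.13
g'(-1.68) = -3.49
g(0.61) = -0.59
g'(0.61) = 5.71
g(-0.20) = -3.90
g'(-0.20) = 2.46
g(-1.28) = -4.21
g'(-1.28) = -1.89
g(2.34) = 15.30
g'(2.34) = 12.67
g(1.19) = 3.40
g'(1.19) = 8.04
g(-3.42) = 9.03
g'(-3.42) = -10.49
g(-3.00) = 4.98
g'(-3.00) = -8.80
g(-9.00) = 130.14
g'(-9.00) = -32.92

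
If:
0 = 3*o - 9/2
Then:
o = 3/2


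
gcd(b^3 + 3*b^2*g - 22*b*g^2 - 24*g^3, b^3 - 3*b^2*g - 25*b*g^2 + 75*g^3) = 1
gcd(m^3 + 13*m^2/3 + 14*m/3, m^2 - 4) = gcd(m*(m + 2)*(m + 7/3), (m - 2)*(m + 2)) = m + 2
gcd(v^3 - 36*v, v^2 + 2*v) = v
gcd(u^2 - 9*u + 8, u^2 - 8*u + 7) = u - 1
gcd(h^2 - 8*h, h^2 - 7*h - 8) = h - 8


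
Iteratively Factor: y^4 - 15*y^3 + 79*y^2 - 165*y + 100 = (y - 1)*(y^3 - 14*y^2 + 65*y - 100) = (y - 5)*(y - 1)*(y^2 - 9*y + 20) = (y - 5)^2*(y - 1)*(y - 4)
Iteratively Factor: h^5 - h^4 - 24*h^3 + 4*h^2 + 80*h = (h)*(h^4 - h^3 - 24*h^2 + 4*h + 80) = h*(h + 4)*(h^3 - 5*h^2 - 4*h + 20) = h*(h + 2)*(h + 4)*(h^2 - 7*h + 10) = h*(h - 2)*(h + 2)*(h + 4)*(h - 5)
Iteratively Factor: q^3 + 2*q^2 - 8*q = (q - 2)*(q^2 + 4*q) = q*(q - 2)*(q + 4)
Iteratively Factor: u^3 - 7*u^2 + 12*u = (u - 3)*(u^2 - 4*u) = u*(u - 3)*(u - 4)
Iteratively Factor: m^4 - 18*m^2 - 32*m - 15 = (m + 1)*(m^3 - m^2 - 17*m - 15) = (m + 1)^2*(m^2 - 2*m - 15) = (m - 5)*(m + 1)^2*(m + 3)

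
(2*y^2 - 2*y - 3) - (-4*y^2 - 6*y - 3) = 6*y^2 + 4*y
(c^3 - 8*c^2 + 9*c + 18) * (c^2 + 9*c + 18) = c^5 + c^4 - 45*c^3 - 45*c^2 + 324*c + 324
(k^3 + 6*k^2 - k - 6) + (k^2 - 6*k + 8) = k^3 + 7*k^2 - 7*k + 2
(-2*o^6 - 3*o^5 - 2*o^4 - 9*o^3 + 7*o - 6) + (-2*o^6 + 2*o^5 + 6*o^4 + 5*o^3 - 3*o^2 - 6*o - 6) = -4*o^6 - o^5 + 4*o^4 - 4*o^3 - 3*o^2 + o - 12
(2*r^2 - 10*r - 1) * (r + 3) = 2*r^3 - 4*r^2 - 31*r - 3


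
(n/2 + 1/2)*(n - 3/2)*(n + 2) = n^3/2 + 3*n^2/4 - 5*n/4 - 3/2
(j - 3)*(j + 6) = j^2 + 3*j - 18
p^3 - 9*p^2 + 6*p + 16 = (p - 8)*(p - 2)*(p + 1)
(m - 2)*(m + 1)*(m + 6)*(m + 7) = m^4 + 12*m^3 + 27*m^2 - 68*m - 84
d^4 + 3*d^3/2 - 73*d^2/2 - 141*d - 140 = (d - 7)*(d + 2)*(d + 5/2)*(d + 4)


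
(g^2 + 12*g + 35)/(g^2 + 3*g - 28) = (g + 5)/(g - 4)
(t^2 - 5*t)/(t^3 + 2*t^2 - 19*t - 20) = t*(t - 5)/(t^3 + 2*t^2 - 19*t - 20)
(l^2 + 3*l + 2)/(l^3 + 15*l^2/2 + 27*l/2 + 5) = 2*(l + 1)/(2*l^2 + 11*l + 5)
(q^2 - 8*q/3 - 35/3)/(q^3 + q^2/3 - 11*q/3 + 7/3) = (q - 5)/(q^2 - 2*q + 1)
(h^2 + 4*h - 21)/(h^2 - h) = (h^2 + 4*h - 21)/(h*(h - 1))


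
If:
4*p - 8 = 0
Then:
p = 2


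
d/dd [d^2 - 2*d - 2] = 2*d - 2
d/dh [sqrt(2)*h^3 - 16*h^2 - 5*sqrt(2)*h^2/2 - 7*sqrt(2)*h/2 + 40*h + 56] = 3*sqrt(2)*h^2 - 32*h - 5*sqrt(2)*h - 7*sqrt(2)/2 + 40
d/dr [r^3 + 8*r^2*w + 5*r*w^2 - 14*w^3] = 3*r^2 + 16*r*w + 5*w^2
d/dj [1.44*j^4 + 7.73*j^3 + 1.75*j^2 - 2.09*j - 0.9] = 5.76*j^3 + 23.19*j^2 + 3.5*j - 2.09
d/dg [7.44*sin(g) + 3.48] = 7.44*cos(g)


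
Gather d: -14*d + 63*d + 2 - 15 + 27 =49*d + 14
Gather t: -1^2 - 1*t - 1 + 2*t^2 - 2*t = 2*t^2 - 3*t - 2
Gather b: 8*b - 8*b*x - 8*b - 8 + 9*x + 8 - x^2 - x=-8*b*x - x^2 + 8*x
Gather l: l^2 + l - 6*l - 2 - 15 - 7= l^2 - 5*l - 24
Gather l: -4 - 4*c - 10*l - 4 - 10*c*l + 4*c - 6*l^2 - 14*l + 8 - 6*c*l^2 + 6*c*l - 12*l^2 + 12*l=l^2*(-6*c - 18) + l*(-4*c - 12)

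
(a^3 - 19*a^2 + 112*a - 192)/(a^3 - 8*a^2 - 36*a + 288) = (a^2 - 11*a + 24)/(a^2 - 36)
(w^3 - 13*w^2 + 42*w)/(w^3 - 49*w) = (w - 6)/(w + 7)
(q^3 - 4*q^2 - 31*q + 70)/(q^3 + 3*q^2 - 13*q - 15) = (q^2 - 9*q + 14)/(q^2 - 2*q - 3)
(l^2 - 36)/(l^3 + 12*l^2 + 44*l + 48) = (l - 6)/(l^2 + 6*l + 8)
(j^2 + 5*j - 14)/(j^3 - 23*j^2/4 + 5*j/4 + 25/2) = 4*(j + 7)/(4*j^2 - 15*j - 25)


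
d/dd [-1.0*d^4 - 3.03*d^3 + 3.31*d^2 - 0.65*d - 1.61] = -4.0*d^3 - 9.09*d^2 + 6.62*d - 0.65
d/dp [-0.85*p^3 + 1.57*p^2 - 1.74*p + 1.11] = -2.55*p^2 + 3.14*p - 1.74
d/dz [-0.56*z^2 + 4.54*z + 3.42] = 4.54 - 1.12*z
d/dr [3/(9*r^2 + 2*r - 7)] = 6*(-9*r - 1)/(9*r^2 + 2*r - 7)^2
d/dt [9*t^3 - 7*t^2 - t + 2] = 27*t^2 - 14*t - 1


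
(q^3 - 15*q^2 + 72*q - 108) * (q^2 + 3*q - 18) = q^5 - 12*q^4 + 9*q^3 + 378*q^2 - 1620*q + 1944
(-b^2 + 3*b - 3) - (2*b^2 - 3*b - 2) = -3*b^2 + 6*b - 1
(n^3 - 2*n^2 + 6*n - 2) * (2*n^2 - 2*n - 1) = 2*n^5 - 6*n^4 + 15*n^3 - 14*n^2 - 2*n + 2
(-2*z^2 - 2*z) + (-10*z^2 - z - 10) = -12*z^2 - 3*z - 10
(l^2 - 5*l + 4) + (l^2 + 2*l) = 2*l^2 - 3*l + 4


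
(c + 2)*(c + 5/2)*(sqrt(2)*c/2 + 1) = sqrt(2)*c^3/2 + c^2 + 9*sqrt(2)*c^2/4 + 5*sqrt(2)*c/2 + 9*c/2 + 5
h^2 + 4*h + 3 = (h + 1)*(h + 3)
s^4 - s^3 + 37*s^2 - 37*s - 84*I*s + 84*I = (s - 1)*(s - 4*I)*(s - 3*I)*(s + 7*I)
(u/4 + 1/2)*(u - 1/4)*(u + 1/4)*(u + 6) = u^4/4 + 2*u^3 + 191*u^2/64 - u/8 - 3/16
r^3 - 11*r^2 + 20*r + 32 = (r - 8)*(r - 4)*(r + 1)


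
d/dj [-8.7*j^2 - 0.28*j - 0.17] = -17.4*j - 0.28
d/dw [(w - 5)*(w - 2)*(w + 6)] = 3*w^2 - 2*w - 32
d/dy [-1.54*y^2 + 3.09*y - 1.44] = 3.09 - 3.08*y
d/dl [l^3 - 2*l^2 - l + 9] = 3*l^2 - 4*l - 1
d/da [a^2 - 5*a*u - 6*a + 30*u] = 2*a - 5*u - 6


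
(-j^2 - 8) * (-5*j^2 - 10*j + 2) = 5*j^4 + 10*j^3 + 38*j^2 + 80*j - 16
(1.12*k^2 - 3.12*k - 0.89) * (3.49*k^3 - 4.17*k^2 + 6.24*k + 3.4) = 3.9088*k^5 - 15.5592*k^4 + 16.8931*k^3 - 11.9495*k^2 - 16.1616*k - 3.026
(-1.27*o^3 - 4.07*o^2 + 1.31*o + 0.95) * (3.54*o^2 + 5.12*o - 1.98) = -4.4958*o^5 - 20.9102*o^4 - 13.6864*o^3 + 18.1288*o^2 + 2.2702*o - 1.881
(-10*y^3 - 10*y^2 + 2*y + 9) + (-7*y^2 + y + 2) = -10*y^3 - 17*y^2 + 3*y + 11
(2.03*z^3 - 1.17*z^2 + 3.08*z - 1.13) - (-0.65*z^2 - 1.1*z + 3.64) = 2.03*z^3 - 0.52*z^2 + 4.18*z - 4.77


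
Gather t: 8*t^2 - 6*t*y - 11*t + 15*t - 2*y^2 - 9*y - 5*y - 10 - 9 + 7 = 8*t^2 + t*(4 - 6*y) - 2*y^2 - 14*y - 12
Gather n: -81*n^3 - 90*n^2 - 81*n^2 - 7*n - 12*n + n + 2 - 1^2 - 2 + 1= -81*n^3 - 171*n^2 - 18*n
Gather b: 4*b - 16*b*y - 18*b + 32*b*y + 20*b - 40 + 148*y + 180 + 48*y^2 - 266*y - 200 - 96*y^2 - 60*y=b*(16*y + 6) - 48*y^2 - 178*y - 60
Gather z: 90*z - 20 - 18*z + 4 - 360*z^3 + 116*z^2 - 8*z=-360*z^3 + 116*z^2 + 64*z - 16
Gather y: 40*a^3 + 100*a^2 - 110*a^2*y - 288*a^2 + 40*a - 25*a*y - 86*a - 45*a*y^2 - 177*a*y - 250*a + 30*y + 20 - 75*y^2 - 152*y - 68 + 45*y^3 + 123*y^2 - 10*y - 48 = 40*a^3 - 188*a^2 - 296*a + 45*y^3 + y^2*(48 - 45*a) + y*(-110*a^2 - 202*a - 132) - 96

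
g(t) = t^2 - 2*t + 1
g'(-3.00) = -8.00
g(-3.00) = 16.00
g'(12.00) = 22.00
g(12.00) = 121.00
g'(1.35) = 0.70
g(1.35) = 0.12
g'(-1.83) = -5.66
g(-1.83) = 8.01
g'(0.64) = -0.72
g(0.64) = 0.13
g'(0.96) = -0.08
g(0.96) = 0.00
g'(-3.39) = -8.78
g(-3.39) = 19.27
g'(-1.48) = -4.96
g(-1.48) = 6.15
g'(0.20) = -1.60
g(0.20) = 0.64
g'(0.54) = -0.92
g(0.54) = 0.21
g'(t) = 2*t - 2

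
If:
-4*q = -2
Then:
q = 1/2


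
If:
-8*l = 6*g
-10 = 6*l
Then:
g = 20/9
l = -5/3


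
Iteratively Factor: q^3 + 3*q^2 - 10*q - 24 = (q - 3)*(q^2 + 6*q + 8) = (q - 3)*(q + 2)*(q + 4)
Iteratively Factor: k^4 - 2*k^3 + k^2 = (k - 1)*(k^3 - k^2) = (k - 1)^2*(k^2) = k*(k - 1)^2*(k)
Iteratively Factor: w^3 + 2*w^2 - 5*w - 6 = (w + 3)*(w^2 - w - 2) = (w - 2)*(w + 3)*(w + 1)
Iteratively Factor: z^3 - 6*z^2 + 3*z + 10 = (z + 1)*(z^2 - 7*z + 10) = (z - 5)*(z + 1)*(z - 2)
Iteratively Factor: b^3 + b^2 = (b + 1)*(b^2) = b*(b + 1)*(b)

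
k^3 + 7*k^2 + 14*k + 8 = (k + 1)*(k + 2)*(k + 4)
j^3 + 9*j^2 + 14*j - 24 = (j - 1)*(j + 4)*(j + 6)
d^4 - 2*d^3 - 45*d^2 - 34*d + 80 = (d - 8)*(d - 1)*(d + 2)*(d + 5)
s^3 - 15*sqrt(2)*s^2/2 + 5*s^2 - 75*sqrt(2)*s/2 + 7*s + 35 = (s + 5)*(s - 7*sqrt(2))*(s - sqrt(2)/2)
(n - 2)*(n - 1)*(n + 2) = n^3 - n^2 - 4*n + 4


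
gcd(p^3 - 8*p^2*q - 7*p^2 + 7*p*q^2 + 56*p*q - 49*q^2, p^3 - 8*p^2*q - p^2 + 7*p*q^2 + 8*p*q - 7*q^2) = p^2 - 8*p*q + 7*q^2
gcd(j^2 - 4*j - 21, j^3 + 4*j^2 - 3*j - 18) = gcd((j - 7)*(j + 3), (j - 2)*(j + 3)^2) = j + 3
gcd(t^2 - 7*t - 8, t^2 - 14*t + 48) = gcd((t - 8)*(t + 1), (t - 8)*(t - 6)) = t - 8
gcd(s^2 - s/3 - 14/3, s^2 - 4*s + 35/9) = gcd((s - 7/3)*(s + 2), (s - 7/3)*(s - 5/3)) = s - 7/3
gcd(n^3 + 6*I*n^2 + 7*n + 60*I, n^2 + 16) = n + 4*I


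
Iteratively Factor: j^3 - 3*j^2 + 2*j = (j)*(j^2 - 3*j + 2) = j*(j - 1)*(j - 2)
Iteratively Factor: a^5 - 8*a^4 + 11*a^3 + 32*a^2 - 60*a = (a - 3)*(a^4 - 5*a^3 - 4*a^2 + 20*a) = (a - 3)*(a - 2)*(a^3 - 3*a^2 - 10*a) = (a - 3)*(a - 2)*(a + 2)*(a^2 - 5*a) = (a - 5)*(a - 3)*(a - 2)*(a + 2)*(a)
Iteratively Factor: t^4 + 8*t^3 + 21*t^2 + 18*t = (t)*(t^3 + 8*t^2 + 21*t + 18) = t*(t + 3)*(t^2 + 5*t + 6) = t*(t + 3)^2*(t + 2)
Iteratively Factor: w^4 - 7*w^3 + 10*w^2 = (w)*(w^3 - 7*w^2 + 10*w) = w*(w - 2)*(w^2 - 5*w) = w^2*(w - 2)*(w - 5)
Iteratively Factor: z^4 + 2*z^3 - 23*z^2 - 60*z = (z - 5)*(z^3 + 7*z^2 + 12*z) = z*(z - 5)*(z^2 + 7*z + 12) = z*(z - 5)*(z + 3)*(z + 4)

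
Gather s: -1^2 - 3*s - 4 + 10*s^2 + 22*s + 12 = 10*s^2 + 19*s + 7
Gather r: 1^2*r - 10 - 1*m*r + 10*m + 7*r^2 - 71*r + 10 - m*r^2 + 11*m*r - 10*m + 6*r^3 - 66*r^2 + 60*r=6*r^3 + r^2*(-m - 59) + r*(10*m - 10)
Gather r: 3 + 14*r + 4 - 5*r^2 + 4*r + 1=-5*r^2 + 18*r + 8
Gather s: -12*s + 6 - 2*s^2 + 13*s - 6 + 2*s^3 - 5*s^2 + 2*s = 2*s^3 - 7*s^2 + 3*s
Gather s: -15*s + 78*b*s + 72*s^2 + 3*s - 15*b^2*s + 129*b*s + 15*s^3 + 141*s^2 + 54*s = 15*s^3 + 213*s^2 + s*(-15*b^2 + 207*b + 42)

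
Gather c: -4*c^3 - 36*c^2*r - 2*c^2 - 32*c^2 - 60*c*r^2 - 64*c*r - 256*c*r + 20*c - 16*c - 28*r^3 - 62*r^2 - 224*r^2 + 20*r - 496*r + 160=-4*c^3 + c^2*(-36*r - 34) + c*(-60*r^2 - 320*r + 4) - 28*r^3 - 286*r^2 - 476*r + 160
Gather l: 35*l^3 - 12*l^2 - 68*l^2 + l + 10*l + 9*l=35*l^3 - 80*l^2 + 20*l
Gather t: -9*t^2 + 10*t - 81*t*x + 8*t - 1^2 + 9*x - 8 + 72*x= -9*t^2 + t*(18 - 81*x) + 81*x - 9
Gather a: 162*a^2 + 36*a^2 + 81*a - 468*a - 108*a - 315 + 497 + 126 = 198*a^2 - 495*a + 308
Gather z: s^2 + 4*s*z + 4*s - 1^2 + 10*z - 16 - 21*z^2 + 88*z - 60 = s^2 + 4*s - 21*z^2 + z*(4*s + 98) - 77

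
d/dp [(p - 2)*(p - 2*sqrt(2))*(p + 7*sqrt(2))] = 3*p^2 - 4*p + 10*sqrt(2)*p - 28 - 10*sqrt(2)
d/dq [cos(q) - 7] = -sin(q)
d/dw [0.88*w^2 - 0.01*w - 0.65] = 1.76*w - 0.01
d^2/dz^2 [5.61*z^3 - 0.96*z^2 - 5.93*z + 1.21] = 33.66*z - 1.92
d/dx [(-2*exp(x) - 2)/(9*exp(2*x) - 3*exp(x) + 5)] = (18*exp(2*x) + 36*exp(x) - 16)*exp(x)/(81*exp(4*x) - 54*exp(3*x) + 99*exp(2*x) - 30*exp(x) + 25)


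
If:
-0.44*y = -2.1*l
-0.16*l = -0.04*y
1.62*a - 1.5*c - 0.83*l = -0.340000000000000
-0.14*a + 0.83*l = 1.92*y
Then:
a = 0.00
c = 0.23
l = 0.00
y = 0.00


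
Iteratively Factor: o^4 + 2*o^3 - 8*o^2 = (o - 2)*(o^3 + 4*o^2) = (o - 2)*(o + 4)*(o^2) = o*(o - 2)*(o + 4)*(o)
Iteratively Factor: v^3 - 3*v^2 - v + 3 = (v - 3)*(v^2 - 1) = (v - 3)*(v + 1)*(v - 1)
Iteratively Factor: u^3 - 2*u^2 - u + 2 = (u - 2)*(u^2 - 1) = (u - 2)*(u - 1)*(u + 1)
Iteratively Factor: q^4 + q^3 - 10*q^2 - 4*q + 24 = (q - 2)*(q^3 + 3*q^2 - 4*q - 12) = (q - 2)*(q + 2)*(q^2 + q - 6) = (q - 2)^2*(q + 2)*(q + 3)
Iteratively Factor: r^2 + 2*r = (r)*(r + 2)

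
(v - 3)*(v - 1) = v^2 - 4*v + 3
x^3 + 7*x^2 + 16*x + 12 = (x + 2)^2*(x + 3)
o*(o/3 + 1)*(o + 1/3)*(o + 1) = o^4/3 + 13*o^3/9 + 13*o^2/9 + o/3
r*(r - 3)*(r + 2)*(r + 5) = r^4 + 4*r^3 - 11*r^2 - 30*r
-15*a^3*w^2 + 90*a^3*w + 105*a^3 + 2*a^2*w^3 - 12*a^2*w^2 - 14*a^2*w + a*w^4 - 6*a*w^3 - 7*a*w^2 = (-3*a + w)*(5*a + w)*(w - 7)*(a*w + a)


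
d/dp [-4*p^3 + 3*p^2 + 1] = 6*p*(1 - 2*p)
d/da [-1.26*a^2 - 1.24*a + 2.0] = -2.52*a - 1.24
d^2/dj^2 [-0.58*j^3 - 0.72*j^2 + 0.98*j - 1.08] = -3.48*j - 1.44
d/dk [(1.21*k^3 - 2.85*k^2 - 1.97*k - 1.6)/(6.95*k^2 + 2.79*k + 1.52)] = (8.4095*k^4 + 6.7518*k^3 + 11.2576*k^2 + 13.576*k + 1.4696)/(48.3025*k^4 + 38.781*k^3 + 28.9121*k^2 + 8.4816*k + 2.3104)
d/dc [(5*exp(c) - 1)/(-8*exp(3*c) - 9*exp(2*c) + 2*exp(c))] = (80*exp(3*c) + 21*exp(2*c) - 18*exp(c) + 2)*exp(-c)/(64*exp(4*c) + 144*exp(3*c) + 49*exp(2*c) - 36*exp(c) + 4)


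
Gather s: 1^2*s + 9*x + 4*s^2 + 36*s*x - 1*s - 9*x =4*s^2 + 36*s*x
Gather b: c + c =2*c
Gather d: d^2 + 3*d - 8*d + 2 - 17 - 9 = d^2 - 5*d - 24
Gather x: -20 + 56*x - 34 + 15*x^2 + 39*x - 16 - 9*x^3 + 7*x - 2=-9*x^3 + 15*x^2 + 102*x - 72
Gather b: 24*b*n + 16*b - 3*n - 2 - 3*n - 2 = b*(24*n + 16) - 6*n - 4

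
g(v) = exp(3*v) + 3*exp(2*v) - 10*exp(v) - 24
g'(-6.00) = -0.02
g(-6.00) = -24.02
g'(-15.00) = 0.00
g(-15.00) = -24.00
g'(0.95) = 66.12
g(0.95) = -12.51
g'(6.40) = 656163610.28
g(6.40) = 219079384.58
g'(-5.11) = -0.06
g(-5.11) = -24.06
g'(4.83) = 5981906.04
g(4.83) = 2008787.72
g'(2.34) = 3899.17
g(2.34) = 1314.28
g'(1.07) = 96.18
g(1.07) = -2.88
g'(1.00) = 77.41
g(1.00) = -8.93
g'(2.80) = 14799.31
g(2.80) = 5069.90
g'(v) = 3*exp(3*v) + 6*exp(2*v) - 10*exp(v)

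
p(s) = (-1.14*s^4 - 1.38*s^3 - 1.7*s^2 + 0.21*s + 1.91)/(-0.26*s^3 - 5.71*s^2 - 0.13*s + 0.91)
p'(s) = (0.78*s^2 + 11.42*s + 0.13)*(-1.14*s^4 - 1.38*s^3 - 1.7*s^2 + 0.21*s + 1.91)/(-0.26*s^3 - 5.71*s^2 - 0.13*s + 0.91)^2 + (-4.56*s^3 - 4.14*s^2 - 3.4*s + 0.21)/(-0.26*s^3 - 5.71*s^2 - 0.13*s + 0.91) = (0.2964*s^6 + 13.0188*s^5 + 7.8824*s^4 - 3.6816*s^3 - 0.8575*s^2 + 18.7182*s + 0.4394)/(0.0676*s^6 + 2.9692*s^5 + 32.6717*s^4 + 1.0114*s^3 - 10.3753*s^2 - 0.2366*s + 0.8281)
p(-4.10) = 3.32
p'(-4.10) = -1.92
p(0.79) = 0.04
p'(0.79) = 2.41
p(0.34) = 8.77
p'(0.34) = 175.94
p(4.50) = 4.50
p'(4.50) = 1.52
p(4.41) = 4.36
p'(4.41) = 1.51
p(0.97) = 0.36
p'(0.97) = 1.41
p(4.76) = 4.90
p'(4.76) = 1.58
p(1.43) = 0.86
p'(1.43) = 0.93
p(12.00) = 20.65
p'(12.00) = 2.65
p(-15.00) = 132.15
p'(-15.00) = -37.30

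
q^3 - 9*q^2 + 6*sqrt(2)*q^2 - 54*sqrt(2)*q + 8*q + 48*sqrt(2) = (q - 8)*(q - 1)*(q + 6*sqrt(2))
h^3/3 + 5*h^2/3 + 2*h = h*(h/3 + 1)*(h + 2)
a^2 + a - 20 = (a - 4)*(a + 5)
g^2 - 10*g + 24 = (g - 6)*(g - 4)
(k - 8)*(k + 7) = k^2 - k - 56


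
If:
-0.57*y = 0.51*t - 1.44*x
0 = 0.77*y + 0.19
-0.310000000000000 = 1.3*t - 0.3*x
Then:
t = -0.28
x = -0.20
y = -0.25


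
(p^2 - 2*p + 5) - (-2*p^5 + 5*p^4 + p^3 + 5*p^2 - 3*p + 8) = 2*p^5 - 5*p^4 - p^3 - 4*p^2 + p - 3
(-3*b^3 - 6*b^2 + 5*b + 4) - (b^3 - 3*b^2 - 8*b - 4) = -4*b^3 - 3*b^2 + 13*b + 8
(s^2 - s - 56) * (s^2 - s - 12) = s^4 - 2*s^3 - 67*s^2 + 68*s + 672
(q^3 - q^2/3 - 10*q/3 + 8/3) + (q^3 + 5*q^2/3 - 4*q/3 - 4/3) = 2*q^3 + 4*q^2/3 - 14*q/3 + 4/3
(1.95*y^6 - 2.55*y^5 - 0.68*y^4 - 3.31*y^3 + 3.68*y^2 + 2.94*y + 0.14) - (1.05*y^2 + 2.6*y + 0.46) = 1.95*y^6 - 2.55*y^5 - 0.68*y^4 - 3.31*y^3 + 2.63*y^2 + 0.34*y - 0.32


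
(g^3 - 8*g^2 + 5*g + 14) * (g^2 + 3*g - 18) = g^5 - 5*g^4 - 37*g^3 + 173*g^2 - 48*g - 252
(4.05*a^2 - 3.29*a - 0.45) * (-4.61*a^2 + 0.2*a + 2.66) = -18.6705*a^4 + 15.9769*a^3 + 12.1895*a^2 - 8.8414*a - 1.197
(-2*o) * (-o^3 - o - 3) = 2*o^4 + 2*o^2 + 6*o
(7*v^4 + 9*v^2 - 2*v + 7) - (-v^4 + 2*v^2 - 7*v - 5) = 8*v^4 + 7*v^2 + 5*v + 12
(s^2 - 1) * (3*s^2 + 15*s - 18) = 3*s^4 + 15*s^3 - 21*s^2 - 15*s + 18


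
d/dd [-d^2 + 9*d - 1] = 9 - 2*d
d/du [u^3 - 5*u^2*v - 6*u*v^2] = 3*u^2 - 10*u*v - 6*v^2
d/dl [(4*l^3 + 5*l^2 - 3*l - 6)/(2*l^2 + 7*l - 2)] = (8*l^4 + 56*l^3 + 17*l^2 + 4*l + 48)/(4*l^4 + 28*l^3 + 41*l^2 - 28*l + 4)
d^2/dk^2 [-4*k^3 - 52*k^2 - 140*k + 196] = -24*k - 104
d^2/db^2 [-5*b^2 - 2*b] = -10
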